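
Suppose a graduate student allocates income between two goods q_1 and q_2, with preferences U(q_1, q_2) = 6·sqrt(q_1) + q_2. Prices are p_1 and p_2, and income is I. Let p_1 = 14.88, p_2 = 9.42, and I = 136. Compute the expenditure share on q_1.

Thus q_1* = (3·p_2/p_1)² — independent of I — with the rest of income spent on q_2.
Plugging in: q_1* = (3·9.42/14.88)² = 3.6069, q_2* = 8.7398.
Expenditure on q_1: 14.88·3.6069 = 53.6712; share = 0.3946.

share on q_1 = 0.3946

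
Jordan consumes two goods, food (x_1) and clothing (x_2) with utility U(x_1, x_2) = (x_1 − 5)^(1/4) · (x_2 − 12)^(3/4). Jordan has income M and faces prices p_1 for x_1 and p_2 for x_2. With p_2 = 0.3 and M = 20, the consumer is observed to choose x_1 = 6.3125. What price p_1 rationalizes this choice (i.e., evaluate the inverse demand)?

p_1 = 1.6

This is Cobb-Douglas in (x_1−5, x_2−12): tangency gives 0.25·p_2·(x_2−12) = 0.75·p_1·(x_1−5).
Substituting into the budget: x_1* = 5 + 0.25·(M − 5·p_1 − 12·p_2)/p_1, and x_2* = 12 + 0.75·(…)/p_2.
Set x_1* = 6.3125 in the demand function and solve for p_1: p_1 = 1.6.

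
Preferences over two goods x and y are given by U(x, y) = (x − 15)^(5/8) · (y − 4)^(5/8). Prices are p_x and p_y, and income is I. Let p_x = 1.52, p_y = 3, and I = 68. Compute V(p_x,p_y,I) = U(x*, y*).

V = 12.9802

Let x' = x−15, y' = y−4. MRS = y'/x' = p_x/p_y.
After buying the subsistence bundle (15, 4), a share 0.5 of the remaining income goes to x: x* = 15 + 0.5·(I − 15p_x − 4p_y)/p_x.
Discretionary income = 68 − 15·1.52 − 4·3 = 33.2; x* = 15 + 0.5·33.2/1.52 = 25.9211; y* = 4 + 0.5·33.2/3 = 9.5333.
Utility at the optimum: U(25.9211, 9.5333) = 12.9802.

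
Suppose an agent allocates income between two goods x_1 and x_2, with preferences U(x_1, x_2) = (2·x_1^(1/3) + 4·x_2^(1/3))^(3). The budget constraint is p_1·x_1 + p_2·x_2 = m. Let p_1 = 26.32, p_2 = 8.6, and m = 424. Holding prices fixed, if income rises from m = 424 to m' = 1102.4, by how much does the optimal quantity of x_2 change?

Δx_2* = 65.6217

Substitute x_2 = (x_2/x_1)·x_1 into the budget: x_1* = m/(p_1 + p_2·(x_2/x_1)).
Numerically x_2/x_1 = 15.143496, so x_1* = 424/(26.32 + 8.6·15.143496) = 2.7083 and x_2* = 15.143496·2.7083 = 41.0136.
At m' = 1102.4: x_2* = 106.6353. Change: 106.6353 − 41.0136 = 65.6217.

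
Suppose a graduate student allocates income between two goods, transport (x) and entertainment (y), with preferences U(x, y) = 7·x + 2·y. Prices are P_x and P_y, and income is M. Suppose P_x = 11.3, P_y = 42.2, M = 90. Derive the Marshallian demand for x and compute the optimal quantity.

x* = 7.9646

Perfect substitutes: compare marginal utility per dollar. 7/P_x vs 2/P_y → 0.6195 vs 0.0474.
x gives more utility per dollar, so spend all income on x: x* = M/P_x, y* = 0.
Numerically: x* = 7.9646, y* = 0.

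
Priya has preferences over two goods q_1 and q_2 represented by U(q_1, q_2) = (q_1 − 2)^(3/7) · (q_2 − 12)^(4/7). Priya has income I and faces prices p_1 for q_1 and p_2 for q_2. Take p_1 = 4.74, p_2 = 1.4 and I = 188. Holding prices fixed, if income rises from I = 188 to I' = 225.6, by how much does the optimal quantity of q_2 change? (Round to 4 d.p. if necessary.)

Δq_2* = 15.3469

This is Cobb-Douglas in (q_1−2, q_2−12): tangency gives 3/7·p_2·(q_2−12) = 4/7·p_1·(q_1−2).
Substituting into the budget: q_1* = 2 + 3/7·(I − 2·p_1 − 12·p_2)/p_1, and q_2* = 12 + 4/7·(…)/p_2.
Discretionary income = 188 − 2·4.74 − 12·1.4 = 161.72; q_2* = 12 + 4/7·161.72/1.4 = 78.0082.
At I' = 225.6: q_2* = 93.3551. Change: 93.3551 − 78.0082 = 15.3469.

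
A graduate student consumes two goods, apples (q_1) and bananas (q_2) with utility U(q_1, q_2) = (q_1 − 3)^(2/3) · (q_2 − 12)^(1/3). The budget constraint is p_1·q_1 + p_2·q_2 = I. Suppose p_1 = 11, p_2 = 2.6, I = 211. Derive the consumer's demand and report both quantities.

q_1* = 11.897, q_2* = 30.8205

Let q_1' = q_1−3, q_2' = q_2−12. MRS = 2·q_2'/q_1' = p_1/p_2.
Substituting into the budget: q_1* = 3 + 2/3·(I − 3·p_1 − 12·p_2)/p_1, and q_2* = 12 + 1/3·(…)/p_2.
Discretionary income = 211 − 3·11 − 12·2.6 = 146.8; q_1* = 3 + 2/3·146.8/11 = 11.897; q_2* = 12 + 1/3·146.8/2.6 = 30.8205.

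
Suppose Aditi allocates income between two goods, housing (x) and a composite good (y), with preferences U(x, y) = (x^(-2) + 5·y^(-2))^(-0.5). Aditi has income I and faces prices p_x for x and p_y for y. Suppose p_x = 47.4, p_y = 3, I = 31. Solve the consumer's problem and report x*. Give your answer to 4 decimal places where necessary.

x* = 0.5143

From the CES first-order condition, (1/5)·(y/x)^(3) = p_x/p_y.
Solve for the ratio: y/x = [5·p_x/p_y]^(1/3).
Substitute y = (y/x)·x into the budget: x* = I/(p_x + p_y·(y/x)).
Numerically y/x = 4.29084, so x* = 31/(47.4 + 3·4.29084) = 0.5143.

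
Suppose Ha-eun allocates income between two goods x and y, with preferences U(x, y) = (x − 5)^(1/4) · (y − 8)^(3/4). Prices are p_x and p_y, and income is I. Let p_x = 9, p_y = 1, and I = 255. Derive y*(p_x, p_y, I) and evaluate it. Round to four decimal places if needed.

Let x' = x−5, y' = y−8. MRS = (1/3)·y'/x' = p_x/p_y.
After buying the subsistence bundle (5, 8), a share 0.25 of the remaining income goes to x: x* = 5 + 0.25·(I − 5p_x − 8p_y)/p_x.
Discretionary income = 255 − 5·9 − 8·1 = 202; y* = 8 + 0.75·202/1 = 159.5.

y* = 159.5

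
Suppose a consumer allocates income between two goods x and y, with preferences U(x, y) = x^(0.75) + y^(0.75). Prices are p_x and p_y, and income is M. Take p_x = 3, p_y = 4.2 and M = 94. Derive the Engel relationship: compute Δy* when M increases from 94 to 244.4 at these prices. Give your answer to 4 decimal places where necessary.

Δy* = 9.5645

Numerically y/x = 0.260308, so x* = 94/(3 + 4.2·0.260308) = 22.9644 and y* = 0.260308·22.9644 = 5.9778.
At M' = 244.4: y* = 15.5423. Change: 15.5423 − 5.9778 = 9.5645.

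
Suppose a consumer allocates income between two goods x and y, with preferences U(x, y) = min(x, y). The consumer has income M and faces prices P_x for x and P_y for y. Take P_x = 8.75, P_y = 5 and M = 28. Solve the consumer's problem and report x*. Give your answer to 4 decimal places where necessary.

With perfect complements, no substitution: consume in ratio x:y = 1:1.
Budget: P_x·x + P_y·x = M, so (P_x + P_y)·x = M.
Demand: x*(P_x,P_y,M) = M/(P_x + P_y), y* = M/(P_x + P_y).
Here 8.75 + 5 = 13.75, giving x* = 2.0364.

x* = 2.0364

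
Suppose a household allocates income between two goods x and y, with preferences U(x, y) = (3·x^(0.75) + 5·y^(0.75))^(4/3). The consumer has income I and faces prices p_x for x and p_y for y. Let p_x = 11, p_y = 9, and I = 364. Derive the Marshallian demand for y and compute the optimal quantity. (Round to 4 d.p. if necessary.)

y* = 37.7639

Substitute y = (y/x)·x into the budget: x* = I/(p_x + p_y·(y/x)).
Numerically y/x = 17.218515, so x* = 364/(11 + 9·17.218515) = 2.1932 and y* = 17.218515·2.1932 = 37.7639.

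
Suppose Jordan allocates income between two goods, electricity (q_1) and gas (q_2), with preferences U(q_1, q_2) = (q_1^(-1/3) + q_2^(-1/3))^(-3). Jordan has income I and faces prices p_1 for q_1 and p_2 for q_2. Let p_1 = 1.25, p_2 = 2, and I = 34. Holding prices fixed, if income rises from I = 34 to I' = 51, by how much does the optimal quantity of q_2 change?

Substitute q_2 = (q_2/q_1)·q_1 into the budget: q_1* = I/(p_1 + p_2·(q_2/q_1)).
Numerically q_2/q_1 = 0.702927, so q_1* = 34/(1.25 + 2·0.702927) = 12.8019 and q_2* = 0.702927·12.8019 = 8.9988.
At I' = 51: q_2* = 13.4982. Change: 13.4982 − 8.9988 = 4.4994.

Δq_2* = 4.4994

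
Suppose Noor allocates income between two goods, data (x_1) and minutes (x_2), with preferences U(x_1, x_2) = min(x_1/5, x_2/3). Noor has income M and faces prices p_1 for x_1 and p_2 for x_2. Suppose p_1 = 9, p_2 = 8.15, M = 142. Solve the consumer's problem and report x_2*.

With perfect complements, no substitution: consume in ratio x_1:x_2 = 5:3.
Budget: p_1·x_1 + p_2·(3/5)·x_1 = M, so (5·p_1 + 3·p_2)·x_1 = 5·M.
Demand: x_1*(p_1,p_2,M) = 5·M/(5·p_1 + 3·p_2), x_2* = 3·M/(5·p_1 + 3·p_2).
Here 5·9 + 3·8.15 = 69.45, giving x_2* = 6.1339.

x_2* = 6.1339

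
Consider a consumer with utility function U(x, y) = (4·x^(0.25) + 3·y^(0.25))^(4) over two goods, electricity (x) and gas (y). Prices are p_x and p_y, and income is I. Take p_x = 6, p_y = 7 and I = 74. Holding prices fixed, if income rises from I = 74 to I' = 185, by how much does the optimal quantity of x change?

MU_x ∝ 4·x^(-0.75), MU_y ∝ 3·y^(-0.75), so MRS = (4/3)·(y/x)^(0.75) = p_x/p_y.
Hence y/x = ((3/4)·p_x/p_y)^(1/(0.75)), i.e. raised to the 4/3 power.
With the ratio pinned down, the budget gives x* = I/(p_x + p_y·(y/x)) and y* = (y/x)·x*.
Numerically y/x = 0.554821, so x* = 74/(6 + 7·0.554821) = 7.487.
At I' = 185: x* = 18.7176. Change: 18.7176 − 7.487 = 11.2306.

Δx* = 11.2306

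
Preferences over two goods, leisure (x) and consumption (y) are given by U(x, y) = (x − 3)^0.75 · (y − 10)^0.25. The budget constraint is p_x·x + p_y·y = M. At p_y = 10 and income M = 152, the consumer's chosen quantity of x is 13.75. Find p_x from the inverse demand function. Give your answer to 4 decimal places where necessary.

p_x = 3

Let x' = x−3, y' = y−10. MRS = 3·y'/x' = p_x/p_y.
After buying the subsistence bundle (3, 10), a share 0.75 of the remaining income goes to x: x* = 3 + 0.75·(M − 3p_x − 10p_y)/p_x.
Set x* = 13.75 in the demand function and solve for p_x: p_x = 3.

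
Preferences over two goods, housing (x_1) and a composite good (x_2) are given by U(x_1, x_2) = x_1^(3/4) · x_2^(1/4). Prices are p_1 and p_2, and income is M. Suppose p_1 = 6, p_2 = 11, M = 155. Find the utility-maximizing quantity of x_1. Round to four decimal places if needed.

x_1* = 19.375

At p_1=6, p_2=11, M=155: x_1* = 0.75·155/6 = 19.375.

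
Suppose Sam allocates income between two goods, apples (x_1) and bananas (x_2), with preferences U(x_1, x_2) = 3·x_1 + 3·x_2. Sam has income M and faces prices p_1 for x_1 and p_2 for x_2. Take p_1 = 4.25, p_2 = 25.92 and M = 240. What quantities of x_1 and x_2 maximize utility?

Linear utility — the consumer picks whichever good has higher MU/price: 3/4.25 = 0.7059 vs 3/25.92 = 0.1157.
x_1 gives more utility per dollar, so spend all income on x_1: x_1* = M/p_1, x_2* = 0.
Numerically: x_1* = 56.4706, x_2* = 0.

x_1* = 56.4706, x_2* = 0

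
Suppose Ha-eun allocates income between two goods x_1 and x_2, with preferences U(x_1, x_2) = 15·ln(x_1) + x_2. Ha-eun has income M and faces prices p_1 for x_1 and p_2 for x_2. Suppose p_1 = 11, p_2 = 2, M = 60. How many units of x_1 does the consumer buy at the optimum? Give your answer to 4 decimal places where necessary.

x_1* = 2.7273

So x_1*(p_1,p_2) = 15·p_2/p_1, independent of income; and x_2* = (M − 15·p_2)/p_2.
At the given prices: x_1* = 15·2/11 = 2.7273.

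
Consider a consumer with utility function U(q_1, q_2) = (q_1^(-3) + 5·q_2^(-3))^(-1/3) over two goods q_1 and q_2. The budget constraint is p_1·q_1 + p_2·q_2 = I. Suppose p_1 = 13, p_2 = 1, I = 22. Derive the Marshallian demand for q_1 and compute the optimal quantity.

MRS = MU_q_1/MU_q_2 = (1/5)·(q_2/q_1)^(4). Set equal to p_1/p_2.
Hence q_2/q_1 = (5·p_1/p_2)^(1/(4)), i.e. raised to the 0.25 power.
Substitute q_2 = (q_2/q_1)·q_1 into the budget: q_1* = I/(p_1 + p_2·(q_2/q_1)).
Numerically q_2/q_1 = 2.839412, so q_1* = 22/(13 + 1·2.839412) = 1.3889.

q_1* = 1.3889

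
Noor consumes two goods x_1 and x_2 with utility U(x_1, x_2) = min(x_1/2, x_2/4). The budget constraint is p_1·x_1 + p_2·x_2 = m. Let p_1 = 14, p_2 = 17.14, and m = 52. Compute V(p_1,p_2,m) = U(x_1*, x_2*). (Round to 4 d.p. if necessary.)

With perfect complements, no substitution: consume in ratio x_1:x_2 = 2:4.
Budget: p_1·x_1 + p_2·2·x_1 = m, so (2·p_1 + 4·p_2)·x_1 = 2·m.
Demand: x_1*(p_1,p_2,m) = 2·m/(2·p_1 + 4·p_2), x_2* = 4·m/(2·p_1 + 4·p_2).
Here 2·14 + 4·17.14 = 96.56, giving x_1* = 1.0771 and x_2* = 2.1541.
Utility at the optimum: U(1.0771, 2.1541) = 0.5385.

V = 0.5385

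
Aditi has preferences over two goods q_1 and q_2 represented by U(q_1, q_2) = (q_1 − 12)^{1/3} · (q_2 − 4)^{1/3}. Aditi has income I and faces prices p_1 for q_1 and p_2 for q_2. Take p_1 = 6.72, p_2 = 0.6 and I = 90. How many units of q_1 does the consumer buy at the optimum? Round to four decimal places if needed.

This is Cobb-Douglas in (q_1−12, q_2−4): tangency gives 1/3·p_2·(q_2−4) = 1/3·p_1·(q_1−12).
Substituting into the budget: q_1* = 12 + 0.5·(I − 12·p_1 − 4·p_2)/p_1, and q_2* = 4 + 0.5·(…)/p_2.
Discretionary income = 90 − 12·6.72 − 4·0.6 = 6.96; q_1* = 12 + 0.5·6.96/6.72 = 12.5179.

q_1* = 12.5179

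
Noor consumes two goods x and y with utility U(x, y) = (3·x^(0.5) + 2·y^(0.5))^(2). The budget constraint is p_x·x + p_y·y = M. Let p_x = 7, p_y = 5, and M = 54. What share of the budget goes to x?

share on x = 0.6164

From the CES first-order condition, (3/2)·(y/x)^(0.5) = p_x/p_y.
Solve for the ratio: y/x = [(2/3)·p_x/p_y]^(2).
With the ratio pinned down, the budget gives x* = M/(p_x + p_y·(y/x)) and y* = (y/x)·x*.
Numerically y/x = 0.871111, so x* = 54/(7 + 5·0.871111) = 4.7554 and y* = 0.871111·4.7554 = 4.1425.
Expenditure on x: 7·4.7554 = 33.2877; share = 0.6164.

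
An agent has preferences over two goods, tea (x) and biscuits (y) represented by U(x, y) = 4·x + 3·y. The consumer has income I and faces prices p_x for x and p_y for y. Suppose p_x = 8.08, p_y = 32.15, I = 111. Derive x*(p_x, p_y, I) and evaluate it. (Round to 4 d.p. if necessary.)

x gives more utility per dollar, so spend all income on x: x* = I/p_x, y* = 0.
Numerically: x* = 13.7376, y* = 0.

x* = 13.7376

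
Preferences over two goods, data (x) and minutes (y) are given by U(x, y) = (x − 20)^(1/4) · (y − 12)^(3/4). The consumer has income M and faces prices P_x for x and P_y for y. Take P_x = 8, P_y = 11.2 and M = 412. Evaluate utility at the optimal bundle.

V = 6.5088

Let x' = x−20, y' = y−12. MRS = (1/3)·y'/x' = P_x/P_y.
Substituting into the budget: x* = 20 + 0.25·(M − 20·P_x − 12·P_y)/P_x, and y* = 12 + 0.75·(…)/P_y.
Discretionary income = 412 − 20·8 − 12·11.2 = 117.6; x* = 20 + 0.25·117.6/8 = 23.675; y* = 12 + 0.75·117.6/11.2 = 19.875.
Utility at the optimum: U(23.675, 19.875) = 6.5088.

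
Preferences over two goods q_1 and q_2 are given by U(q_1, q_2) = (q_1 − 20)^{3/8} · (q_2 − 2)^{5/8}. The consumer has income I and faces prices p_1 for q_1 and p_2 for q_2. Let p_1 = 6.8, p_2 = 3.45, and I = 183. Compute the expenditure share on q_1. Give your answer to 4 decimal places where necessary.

After buying the subsistence bundle (20, 2), a share 0.375 of the remaining income goes to q_1: q_1* = 20 + 0.375·(I − 20p_1 − 2p_2)/p_1.
Discretionary income = 183 − 20·6.8 − 2·3.45 = 40.1; q_1* = 20 + 0.375·40.1/6.8 = 22.2114; q_2* = 2 + 0.625·40.1/3.45 = 9.2645.
Expenditure on q_1: 6.8·22.2114 = 151.0375; share = 0.8253.

share on q_1 = 0.8253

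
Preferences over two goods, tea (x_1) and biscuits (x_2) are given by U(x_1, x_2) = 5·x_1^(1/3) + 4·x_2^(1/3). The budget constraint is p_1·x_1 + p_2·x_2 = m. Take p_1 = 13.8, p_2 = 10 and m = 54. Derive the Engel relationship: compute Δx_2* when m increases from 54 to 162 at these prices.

Δx_2* = 4.9323

MU_x_1 ∝ 5·x_1^(-2/3), MU_x_2 ∝ 4·x_2^(-2/3), so MRS = (5/4)·(x_2/x_1)^(2/3) = p_1/p_2.
Solve for the ratio: x_2/x_1 = [(4/5)·p_1/p_2]^(1.5).
Substitute x_2 = (x_2/x_1)·x_1 into the budget: x_1* = m/(p_1 + p_2·(x_2/x_1)).
Numerically x_2/x_1 = 1.159988, so x_1* = 54/(13.8 + 10·1.159988) = 2.126 and x_2* = 1.159988·2.126 = 2.4661.
At m' = 162: x_2* = 7.3984. Change: 7.3984 − 2.4661 = 4.9323.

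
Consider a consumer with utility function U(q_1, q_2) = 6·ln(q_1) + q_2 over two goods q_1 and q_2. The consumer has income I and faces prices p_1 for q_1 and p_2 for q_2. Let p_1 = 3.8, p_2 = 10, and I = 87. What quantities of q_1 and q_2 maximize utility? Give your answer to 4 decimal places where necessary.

q_1* = 15.7895, q_2* = 2.7

At the given prices: q_1* = 6·10/3.8 = 15.7895, and q_2* = 2.7.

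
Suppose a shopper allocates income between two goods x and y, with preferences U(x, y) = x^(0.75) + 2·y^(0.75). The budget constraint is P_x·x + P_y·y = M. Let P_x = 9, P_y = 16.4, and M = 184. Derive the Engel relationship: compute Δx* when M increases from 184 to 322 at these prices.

Substitute y = (y/x)·x into the budget: x* = M/(P_x + P_y·(y/x)).
Numerically y/x = 1.451158, so x* = 184/(9 + 16.4·1.451158) = 5.6099.
At M' = 322: x* = 9.8174. Change: 9.8174 − 5.6099 = 4.2074.

Δx* = 4.2074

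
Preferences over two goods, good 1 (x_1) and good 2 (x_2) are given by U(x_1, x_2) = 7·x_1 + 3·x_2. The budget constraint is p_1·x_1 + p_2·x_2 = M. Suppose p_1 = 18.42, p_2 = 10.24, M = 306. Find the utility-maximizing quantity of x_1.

x_1* = 16.6124

Linear utility — the consumer picks whichever good has higher MU/price: 7/18.42 = 0.38 vs 3/10.24 = 0.293.
x_1 gives more utility per dollar, so spend all income on x_1: x_1* = M/p_1, x_2* = 0.
Numerically: x_1* = 16.6124, x_2* = 0.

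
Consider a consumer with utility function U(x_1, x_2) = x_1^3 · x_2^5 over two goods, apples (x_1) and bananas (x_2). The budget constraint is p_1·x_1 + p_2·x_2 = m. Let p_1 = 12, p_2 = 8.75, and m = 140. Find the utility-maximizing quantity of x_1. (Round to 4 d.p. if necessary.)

The MRS is (3/5)·x_2/x_1. Set MRS = p_1/p_2.
So 3·p_2·x_2 = 5·p_1·x_1; combined with the budget, a share 0.375 of income goes to x_1.
Demand: x_1*(p_1,p_2,m) = 0.375·m/p_1 and x_2* = 0.625·m/p_2.
At p_1=12, p_2=8.75, m=140: x_1* = 0.375·140/12 = 4.375.

x_1* = 4.375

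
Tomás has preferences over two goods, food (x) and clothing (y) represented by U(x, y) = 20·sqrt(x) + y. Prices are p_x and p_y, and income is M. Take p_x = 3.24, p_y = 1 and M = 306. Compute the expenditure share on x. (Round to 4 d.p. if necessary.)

Solve: √x = 10·p_y/p_x, so x*(p_x,p_y) = (10·p_y/p_x)², and y* = (M − p_x·x*)/p_y.
Plugging in: x* = (10·1/3.24)² = 9.526, y* = 275.1358.
Expenditure on x: 3.24·9.526 = 30.8642; share = 0.1009.

share on x = 0.1009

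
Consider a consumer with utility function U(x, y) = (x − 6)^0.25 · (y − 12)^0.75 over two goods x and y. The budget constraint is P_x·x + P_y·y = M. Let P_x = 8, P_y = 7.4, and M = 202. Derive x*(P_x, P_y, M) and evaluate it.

x* = 8.0375

This is Cobb-Douglas in (x−6, y−12): tangency gives 0.25·P_y·(y−12) = 0.75·P_x·(x−6).
Substituting into the budget: x* = 6 + 0.25·(M − 6·P_x − 12·P_y)/P_x, and y* = 12 + 0.75·(…)/P_y.
Discretionary income = 202 − 6·8 − 12·7.4 = 65.2; x* = 6 + 0.25·65.2/8 = 8.0375.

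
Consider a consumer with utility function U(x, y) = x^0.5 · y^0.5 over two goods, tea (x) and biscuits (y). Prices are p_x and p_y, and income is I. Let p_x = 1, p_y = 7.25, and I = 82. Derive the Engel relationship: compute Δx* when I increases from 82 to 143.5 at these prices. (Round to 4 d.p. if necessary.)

Δx* = 30.75

Tangency: MRS = y/x = p_x/p_y.
Rearranging, p_y·y = p_x·x. Substituting into the budget gives p_x·x·(1 + 1) = I.
Demand: x*(p_x,p_y,I) = 0.5·I/p_x and y* = 0.5·I/p_y.
At p_x=1, p_y=7.25, I=82: x* = 0.5·82/1 = 41.
At I' = 143.5: x* = 71.75. Change: 71.75 − 41 = 30.75.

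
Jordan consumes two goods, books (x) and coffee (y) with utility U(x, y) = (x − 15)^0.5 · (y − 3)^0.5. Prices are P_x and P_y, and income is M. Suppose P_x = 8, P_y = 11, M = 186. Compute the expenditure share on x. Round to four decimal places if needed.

share on x = 0.7339

Let x' = x−15, y' = y−3. MRS = y'/x' = P_x/P_y.
After buying the subsistence bundle (15, 3), a share 0.5 of the remaining income goes to x: x* = 15 + 0.5·(M − 15P_x − 3P_y)/P_x.
Discretionary income = 186 − 15·8 − 3·11 = 33; x* = 15 + 0.5·33/8 = 17.0625; y* = 3 + 0.5·33/11 = 4.5.
Expenditure on x: 8·17.0625 = 136.5; share = 0.7339.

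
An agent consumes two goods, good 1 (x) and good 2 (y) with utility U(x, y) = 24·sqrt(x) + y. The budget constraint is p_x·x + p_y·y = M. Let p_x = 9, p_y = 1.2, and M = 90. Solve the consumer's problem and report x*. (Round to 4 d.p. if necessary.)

x* = 2.56

Solve: √x = 12·p_y/p_x, so x*(p_x,p_y) = (12·p_y/p_x)², and y* = (M − p_x·x*)/p_y.
Plugging in: x* = (12·1.2/9)² = 2.56.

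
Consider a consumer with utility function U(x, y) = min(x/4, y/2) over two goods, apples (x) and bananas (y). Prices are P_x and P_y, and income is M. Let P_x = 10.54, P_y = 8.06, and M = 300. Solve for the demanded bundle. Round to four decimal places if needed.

x* = 20.5903, y* = 10.2951

Leontief preferences: the optimum is at the kink where x/4 = y/2, i.e. y = (1/2)·x.
Budget: P_x·x + P_y·(1/2)·x = M, so (4·P_x + 2·P_y)·x = 4·M.
Demand: x*(P_x,P_y,M) = 4·M/(4·P_x + 2·P_y), y* = 2·M/(4·P_x + 2·P_y).
Here 4·10.54 + 2·8.06 = 58.28, giving x* = 20.5903 and y* = 10.2951.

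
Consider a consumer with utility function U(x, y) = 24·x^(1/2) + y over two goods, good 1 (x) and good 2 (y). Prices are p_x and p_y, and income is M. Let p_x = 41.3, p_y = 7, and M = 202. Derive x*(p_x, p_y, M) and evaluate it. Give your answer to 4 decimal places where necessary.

Solve: √x = 12·p_y/p_x, so x*(p_x,p_y) = (12·p_y/p_x)², and y* = (M − p_x·x*)/p_y.
Plugging in: x* = (12·7/41.3)² = 4.1367.

x* = 4.1367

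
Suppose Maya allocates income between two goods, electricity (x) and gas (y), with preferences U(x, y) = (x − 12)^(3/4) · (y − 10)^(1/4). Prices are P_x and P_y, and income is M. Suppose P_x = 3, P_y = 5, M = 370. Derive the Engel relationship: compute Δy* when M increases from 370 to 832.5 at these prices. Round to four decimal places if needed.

Let x' = x−12, y' = y−10. MRS = 3·y'/x' = P_x/P_y.
After buying the subsistence bundle (12, 10), a share 0.75 of the remaining income goes to x: x* = 12 + 0.75·(M − 12P_x − 10P_y)/P_x.
Discretionary income = 370 − 12·3 − 10·5 = 284; y* = 10 + 0.25·284/5 = 24.2.
At M' = 832.5: y* = 47.325. Change: 47.325 − 24.2 = 23.125.

Δy* = 23.125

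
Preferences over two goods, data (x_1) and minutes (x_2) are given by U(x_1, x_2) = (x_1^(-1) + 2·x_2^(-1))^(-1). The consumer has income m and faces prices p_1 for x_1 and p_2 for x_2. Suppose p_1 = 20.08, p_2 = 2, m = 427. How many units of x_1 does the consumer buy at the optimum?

x_1* = 14.7028

MU_x_1 ∝ x_1^(-2), MU_x_2 ∝ 2·x_2^(-2), so MRS = (1/2)·(x_2/x_1)^(2) = p_1/p_2.
Solve for the ratio: x_2/x_1 = [2·p_1/p_2]^(0.5).
Substitute x_2 = (x_2/x_1)·x_1 into the budget: x_1* = m/(p_1 + p_2·(x_2/x_1)).
Numerically x_2/x_1 = 4.481071, so x_1* = 427/(20.08 + 2·4.481071) = 14.7028.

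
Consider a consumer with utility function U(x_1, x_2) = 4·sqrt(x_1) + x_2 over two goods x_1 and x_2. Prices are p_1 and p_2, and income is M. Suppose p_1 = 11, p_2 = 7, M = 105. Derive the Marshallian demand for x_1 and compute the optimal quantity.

x_1* = 1.6198

Set MRS = p_1/p_2: 2·x_1^(−1/2) = p_1/p_2.
Solve: √x_1 = 2·p_2/p_1, so x_1*(p_1,p_2) = (2·p_2/p_1)², and x_2* = (M − p_1·x_1*)/p_2.
Plugging in: x_1* = (2·7/11)² = 1.6198.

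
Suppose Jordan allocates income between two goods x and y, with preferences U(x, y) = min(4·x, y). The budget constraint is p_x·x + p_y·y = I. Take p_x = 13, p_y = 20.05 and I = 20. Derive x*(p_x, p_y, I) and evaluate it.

x* = 0.2146

Demand: x*(p_x,p_y,I) = I/(p_x + 4·p_y), y* = 4·I/(p_x + 4·p_y).
Here 13 + 4·20.05 = 93.2, giving x* = 0.2146.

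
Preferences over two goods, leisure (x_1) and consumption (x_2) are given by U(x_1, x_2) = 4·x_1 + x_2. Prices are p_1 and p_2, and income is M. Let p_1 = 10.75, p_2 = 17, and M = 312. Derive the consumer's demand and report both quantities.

x_1* = 29.0233, x_2* = 0

Linear utility — the consumer picks whichever good has higher MU/price: 4/10.75 = 0.3721 vs 1/17 = 0.0588.
x_1 gives more utility per dollar, so spend all income on x_1: x_1* = M/p_1, x_2* = 0.
Numerically: x_1* = 29.0233, x_2* = 0.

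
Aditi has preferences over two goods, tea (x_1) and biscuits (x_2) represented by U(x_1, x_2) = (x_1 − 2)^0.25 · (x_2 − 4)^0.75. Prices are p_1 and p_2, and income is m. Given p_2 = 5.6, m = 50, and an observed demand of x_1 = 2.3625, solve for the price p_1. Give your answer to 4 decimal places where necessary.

p_1 = 8

Let x_1' = x_1−2, x_2' = x_2−4. MRS = (1/3)·x_2'/x_1' = p_1/p_2.
Substituting into the budget: x_1* = 2 + 0.25·(m − 2·p_1 − 4·p_2)/p_1, and x_2* = 4 + 0.75·(…)/p_2.
Set x_1* = 2.3625 in the demand function and solve for p_1: p_1 = 8.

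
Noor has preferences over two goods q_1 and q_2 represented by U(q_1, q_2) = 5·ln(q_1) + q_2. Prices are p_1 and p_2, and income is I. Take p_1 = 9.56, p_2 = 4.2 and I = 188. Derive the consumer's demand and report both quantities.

So q_1*(p_1,p_2) = 5·p_2/p_1, independent of income; and q_2* = (I − 5·p_2)/p_2.
At the given prices: q_1* = 5·4.2/9.56 = 2.1967, and q_2* = 39.7619.

q_1* = 2.1967, q_2* = 39.7619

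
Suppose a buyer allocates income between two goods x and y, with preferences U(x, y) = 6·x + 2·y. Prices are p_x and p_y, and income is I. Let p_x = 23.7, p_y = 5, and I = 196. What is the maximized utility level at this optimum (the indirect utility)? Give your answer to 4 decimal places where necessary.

V = 78.4

Perfect substitutes: compare marginal utility per dollar. 6/p_x vs 2/p_y → 0.2532 vs 0.4.
y gives more utility per dollar, so spend all income on y: y* = I/p_y, x* = 0.
Numerically: x* = 0, y* = 39.2.
Utility at the optimum: U(0, 39.2) = 78.4.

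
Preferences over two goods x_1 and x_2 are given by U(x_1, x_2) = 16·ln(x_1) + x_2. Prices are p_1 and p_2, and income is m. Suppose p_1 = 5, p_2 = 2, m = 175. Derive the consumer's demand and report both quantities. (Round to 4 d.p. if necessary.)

So x_1*(p_1,p_2) = 16·p_2/p_1, independent of income; and x_2* = (m − 16·p_2)/p_2.
At the given prices: x_1* = 16·2/5 = 6.4, and x_2* = 71.5.

x_1* = 6.4, x_2* = 71.5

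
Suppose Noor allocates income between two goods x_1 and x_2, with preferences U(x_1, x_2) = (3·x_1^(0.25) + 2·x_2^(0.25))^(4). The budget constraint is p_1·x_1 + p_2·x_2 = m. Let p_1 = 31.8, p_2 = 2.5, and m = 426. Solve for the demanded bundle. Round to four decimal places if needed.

MRS = MU_x_1/MU_x_2 = (3/2)·(x_2/x_1)^(0.75). Set equal to p_1/p_2.
Hence x_2/x_1 = ((2/3)·p_1/p_2)^(1/(0.75)), i.e. raised to the 4/3 power.
With the ratio pinned down, the budget gives x_1* = m/(p_1 + p_2·(x_2/x_1)) and x_2* = (x_2/x_1)·x_1*.
Numerically x_2/x_1 = 17.292633, so x_1* = 426/(31.8 + 2.5·17.292633) = 5.6776 and x_2* = 17.292633·5.6776 = 98.1808.

x_1* = 5.6776, x_2* = 98.1808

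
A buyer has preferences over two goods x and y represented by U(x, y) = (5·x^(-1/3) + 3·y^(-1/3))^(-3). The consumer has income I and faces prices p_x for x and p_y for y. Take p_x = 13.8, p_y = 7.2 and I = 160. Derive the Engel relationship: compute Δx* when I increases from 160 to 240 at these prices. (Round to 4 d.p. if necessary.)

Δx* = 3.6705

With the ratio pinned down, the budget gives x* = I/(p_x + p_y·(y/x)) and y* = (y/x)·x*.
Numerically y/x = 1.110512, so x* = 160/(13.8 + 7.2·1.110512) = 7.3409.
At I' = 240: x* = 11.0114. Change: 11.0114 − 7.3409 = 3.6705.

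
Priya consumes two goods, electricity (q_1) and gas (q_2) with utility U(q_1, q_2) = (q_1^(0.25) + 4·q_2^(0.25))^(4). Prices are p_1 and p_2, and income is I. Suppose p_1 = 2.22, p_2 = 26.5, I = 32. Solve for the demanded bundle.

From the CES first-order condition, (1/4)·(q_2/q_1)^(0.75) = p_1/p_2.
Hence q_2/q_1 = (4·p_1/p_2)^(1/(0.75)), i.e. raised to the 4/3 power.
Substitute q_2 = (q_2/q_1)·q_1 into the budget: q_1* = I/(p_1 + p_2·(q_2/q_1)).
Numerically q_2/q_1 = 0.23275, so q_1* = 32/(2.22 + 26.5·0.23275) = 3.815 and q_2* = 0.23275·3.815 = 0.8879.

q_1* = 3.815, q_2* = 0.8879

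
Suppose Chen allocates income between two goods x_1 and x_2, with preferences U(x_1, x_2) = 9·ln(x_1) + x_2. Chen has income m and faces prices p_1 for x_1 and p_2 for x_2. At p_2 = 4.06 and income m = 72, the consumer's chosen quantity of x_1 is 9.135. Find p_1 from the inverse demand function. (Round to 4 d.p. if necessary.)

p_1 = 4

Set MRS = p_1/p_2: (9/x_1)/1 = p_1/p_2.
So x_1*(p_1,p_2) = 9·p_2/p_1, independent of income; and x_2* = (m − 9·p_2)/p_2.
Set x_1* = 9.135 in the demand function and solve for p_1: p_1 = 4.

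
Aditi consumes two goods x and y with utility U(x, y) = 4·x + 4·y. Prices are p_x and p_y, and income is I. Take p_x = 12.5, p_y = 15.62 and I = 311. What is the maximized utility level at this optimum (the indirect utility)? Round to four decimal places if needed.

Linear utility — the consumer picks whichever good has higher MU/price: 4/12.5 = 0.32 vs 4/15.62 = 0.2561.
x gives more utility per dollar, so spend all income on x: x* = I/p_x, y* = 0.
Numerically: x* = 24.88, y* = 0.
Utility at the optimum: U(24.88, 0) = 99.52.

V = 99.52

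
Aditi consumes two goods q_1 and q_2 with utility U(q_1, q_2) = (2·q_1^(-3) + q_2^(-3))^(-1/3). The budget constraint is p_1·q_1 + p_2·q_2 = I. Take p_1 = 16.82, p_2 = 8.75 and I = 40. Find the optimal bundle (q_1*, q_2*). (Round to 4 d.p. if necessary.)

From the CES first-order condition, 2·(q_2/q_1)^(4) = p_1/p_2.
Solve for the ratio: q_2/q_1 = [(1/2)·p_1/p_2]^(0.25).
Substitute q_2 = (q_2/q_1)·q_1 into the budget: q_1* = I/(p_1 + p_2·(q_2/q_1)).
Numerically q_2/q_1 = 0.990141, so q_1* = 40/(16.82 + 8.75·0.990141) = 1.5696 and q_2* = 0.990141·1.5696 = 1.5542.

q_1* = 1.5696, q_2* = 1.5542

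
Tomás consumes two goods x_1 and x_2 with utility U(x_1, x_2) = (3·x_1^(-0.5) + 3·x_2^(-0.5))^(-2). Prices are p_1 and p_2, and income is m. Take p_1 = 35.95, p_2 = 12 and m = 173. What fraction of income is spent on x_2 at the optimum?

MU_x_1 ∝ 3·x_1^(-1.5), MU_x_2 ∝ 3·x_2^(-1.5), so MRS = (x_2/x_1)^(1.5) = p_1/p_2.
Hence x_2/x_1 = (p_1/p_2)^(1/(1.5)), i.e. raised to the 2/3 power.
With the ratio pinned down, the budget gives x_1* = m/(p_1 + p_2·(x_2/x_1)) and x_2* = (x_2/x_1)·x_1*.
Numerically x_2/x_1 = 2.078157, so x_1* = 173/(35.95 + 12·2.078157) = 2.8413 and x_2* = 2.078157·2.8413 = 5.9046.
Expenditure on x_2: 12·5.9046 = 70.8557; share = 0.4096.

share on x_2 = 0.4096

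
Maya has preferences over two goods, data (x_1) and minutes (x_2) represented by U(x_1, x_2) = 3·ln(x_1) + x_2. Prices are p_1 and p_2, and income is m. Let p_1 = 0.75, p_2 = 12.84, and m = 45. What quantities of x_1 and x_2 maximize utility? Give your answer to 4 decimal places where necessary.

MU_x_1 = 3/x_1, MU_x_2 = 1. Tangency: 3/x_1 = p_1/p_2.
So x_1*(p_1,p_2) = 3·p_2/p_1, independent of income; and x_2* = (m − 3·p_2)/p_2.
At the given prices: x_1* = 3·12.84/0.75 = 51.36, and x_2* = 0.5047.

x_1* = 51.36, x_2* = 0.5047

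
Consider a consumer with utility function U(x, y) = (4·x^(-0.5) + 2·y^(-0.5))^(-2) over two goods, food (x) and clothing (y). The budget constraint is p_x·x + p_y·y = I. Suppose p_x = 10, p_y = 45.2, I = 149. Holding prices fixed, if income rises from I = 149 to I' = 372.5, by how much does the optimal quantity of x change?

MU_x ∝ 4·x^(-1.5), MU_y ∝ 2·y^(-1.5), so MRS = 2·(y/x)^(1.5) = p_x/p_y.
Hence y/x = ((1/2)·p_x/p_y)^(1/(1.5)), i.e. raised to the 2/3 power.
With the ratio pinned down, the budget gives x* = I/(p_x + p_y·(y/x)) and y* = (y/x)·x*.
Numerically y/x = 0.230438, so x* = 149/(10 + 45.2·0.230438) = 7.2983.
At I' = 372.5: x* = 18.2457. Change: 18.2457 − 7.2983 = 10.9474.

Δx* = 10.9474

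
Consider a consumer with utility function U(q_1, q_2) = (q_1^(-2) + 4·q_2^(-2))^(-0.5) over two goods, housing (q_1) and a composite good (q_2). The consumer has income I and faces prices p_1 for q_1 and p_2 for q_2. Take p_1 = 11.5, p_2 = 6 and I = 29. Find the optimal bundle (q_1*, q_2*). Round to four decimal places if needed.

q_1* = 1.243, q_2* = 2.4509

MRS = MU_q_1/MU_q_2 = (1/4)·(q_2/q_1)^(3). Set equal to p_1/p_2.
Hence q_2/q_1 = (4·p_1/p_2)^(1/(3)), i.e. raised to the 1/3 power.
With the ratio pinned down, the budget gives q_1* = I/(p_1 + p_2·(q_2/q_1)) and q_2* = (q_2/q_1)·q_1*.
Numerically q_2/q_1 = 1.971827, so q_1* = 29/(11.5 + 6·1.971827) = 1.243 and q_2* = 1.971827·1.243 = 2.4509.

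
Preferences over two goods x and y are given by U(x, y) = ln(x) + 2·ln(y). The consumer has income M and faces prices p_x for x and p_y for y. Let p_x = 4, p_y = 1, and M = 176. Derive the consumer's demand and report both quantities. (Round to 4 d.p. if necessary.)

MU_x/MU_y = (y)/(2·x); tangency sets this equal to p_x/p_y.
Rearranging, p_y·y = 2·p_x·x. Substituting into the budget gives p_x·x·(1 + 2) = M.
Demand: x*(p_x,p_y,M) = 1/3·M/p_x and y* = 2/3·M/p_y.
At p_x=4, p_y=1, M=176: x* = 1/3·176/4 = 14.6667, y* = 117.3333.

x* = 14.6667, y* = 117.3333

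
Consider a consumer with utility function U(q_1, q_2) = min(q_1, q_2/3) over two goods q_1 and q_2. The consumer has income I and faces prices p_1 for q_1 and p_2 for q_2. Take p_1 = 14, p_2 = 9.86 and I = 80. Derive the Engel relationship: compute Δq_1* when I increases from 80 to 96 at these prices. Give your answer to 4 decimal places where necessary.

Δq_1* = 0.3671

Leontief preferences: the optimum is at the kink where q_1/1 = q_2/3, i.e. q_2 = 3·q_1.
Budget: p_1·q_1 + p_2·3·q_1 = I, so (p_1 + 3·p_2)·q_1 = I.
Demand: q_1*(p_1,p_2,I) = I/(p_1 + 3·p_2), q_2* = 3·I/(p_1 + 3·p_2).
Here 14 + 3·9.86 = 43.58, giving q_1* = 1.8357.
At I' = 96: q_1* = 2.2028. Change: 2.2028 − 1.8357 = 0.3671.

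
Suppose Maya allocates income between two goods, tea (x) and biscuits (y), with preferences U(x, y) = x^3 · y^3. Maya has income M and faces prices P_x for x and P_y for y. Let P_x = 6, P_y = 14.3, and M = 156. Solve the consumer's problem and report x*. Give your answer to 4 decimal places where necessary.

x* = 13

The MRS is y/x. Set MRS = P_x/P_y.
Rearranging, P_y·y = P_x·x. Substituting into the budget gives P_x·x·(1 + 1) = M.
Demand: x*(P_x,P_y,M) = 0.5·M/P_x and y* = 0.5·M/P_y.
At P_x=6, P_y=14.3, M=156: x* = 0.5·156/6 = 13.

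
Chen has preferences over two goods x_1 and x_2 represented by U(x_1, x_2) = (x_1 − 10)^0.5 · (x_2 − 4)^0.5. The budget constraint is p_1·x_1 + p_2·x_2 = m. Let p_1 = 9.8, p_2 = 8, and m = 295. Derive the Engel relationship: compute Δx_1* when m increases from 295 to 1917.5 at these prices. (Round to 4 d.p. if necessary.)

After buying the subsistence bundle (10, 4), a share 0.5 of the remaining income goes to x_1: x_1* = 10 + 0.5·(m − 10p_1 − 4p_2)/p_1.
Discretionary income = 295 − 10·9.8 − 4·8 = 165; x_1* = 10 + 0.5·165/9.8 = 18.4184.
At m' = 1917.5: x_1* = 101.199. Change: 101.199 − 18.4184 = 82.7806.

Δx_1* = 82.7806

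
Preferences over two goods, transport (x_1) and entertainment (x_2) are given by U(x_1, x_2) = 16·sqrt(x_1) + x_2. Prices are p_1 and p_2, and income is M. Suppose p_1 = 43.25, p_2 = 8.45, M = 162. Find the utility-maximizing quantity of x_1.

x_1* = 2.443

Utility is quasi-linear in x_2; the FOC for x_1 is 8/√x_1 = p_1/p_2.
Thus x_1* = (8·p_2/p_1)² — independent of M — with the rest of income spent on x_2.
Plugging in: x_1* = (8·8.45/43.25)² = 2.443.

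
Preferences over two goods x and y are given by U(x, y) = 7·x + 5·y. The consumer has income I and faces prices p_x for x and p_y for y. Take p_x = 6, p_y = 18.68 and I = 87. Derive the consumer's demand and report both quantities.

x* = 14.5, y* = 0

x gives more utility per dollar, so spend all income on x: x* = I/p_x, y* = 0.
Numerically: x* = 14.5, y* = 0.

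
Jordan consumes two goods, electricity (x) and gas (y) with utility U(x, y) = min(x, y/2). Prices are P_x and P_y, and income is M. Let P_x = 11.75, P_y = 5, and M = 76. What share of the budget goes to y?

With perfect complements, no substitution: consume in ratio x:y = 1:2.
Budget: P_x·x + P_y·2·x = M, so (P_x + 2·P_y)·x = M.
Demand: x*(P_x,P_y,M) = M/(P_x + 2·P_y), y* = 2·M/(P_x + 2·P_y).
Here 11.75 + 2·5 = 21.75, giving x* = 3.4943 and y* = 6.9885.
Expenditure on y: 5·6.9885 = 34.9425; share = 0.4598.

share on y = 0.4598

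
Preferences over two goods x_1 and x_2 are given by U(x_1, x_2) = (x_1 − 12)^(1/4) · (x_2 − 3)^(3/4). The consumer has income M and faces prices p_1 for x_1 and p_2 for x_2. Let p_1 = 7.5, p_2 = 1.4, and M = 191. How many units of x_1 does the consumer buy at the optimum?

MRS = (1/3)·(x_2−3)/(x_1−12). Tangency with p_1/p_2 gives x_2−3 = 3·(p_1/p_2)·(x_1−12).
After buying the subsistence bundle (12, 3), a share 0.25 of the remaining income goes to x_1: x_1* = 12 + 0.25·(M − 12p_1 − 3p_2)/p_1.
Discretionary income = 191 − 12·7.5 − 3·1.4 = 96.8; x_1* = 12 + 0.25·96.8/7.5 = 15.2267.

x_1* = 15.2267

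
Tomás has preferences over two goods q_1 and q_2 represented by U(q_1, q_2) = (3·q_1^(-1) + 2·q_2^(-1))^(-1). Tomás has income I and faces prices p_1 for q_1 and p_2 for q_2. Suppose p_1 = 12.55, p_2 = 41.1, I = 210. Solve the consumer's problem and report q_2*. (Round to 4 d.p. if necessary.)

Substitute q_2 = (q_2/q_1)·q_1 into the budget: q_1* = I/(p_1 + p_2·(q_2/q_1)).
Numerically q_2/q_1 = 0.451186, so q_1* = 210/(12.55 + 41.1·0.451186) = 6.7538 and q_2* = 0.451186·6.7538 = 3.0472.

q_2* = 3.0472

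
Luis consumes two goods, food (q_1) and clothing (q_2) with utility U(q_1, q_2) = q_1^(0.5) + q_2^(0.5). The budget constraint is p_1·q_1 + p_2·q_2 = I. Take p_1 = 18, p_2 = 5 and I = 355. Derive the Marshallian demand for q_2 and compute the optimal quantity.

q_2* = 55.5652

From the CES first-order condition, (q_2/q_1)^(0.5) = p_1/p_2.
Hence q_2/q_1 = (p_1/p_2)^(1/(0.5)), i.e. raised to the 2 power.
With the ratio pinned down, the budget gives q_1* = I/(p_1 + p_2·(q_2/q_1)) and q_2* = (q_2/q_1)·q_1*.
Numerically q_2/q_1 = 12.96, so q_1* = 355/(18 + 5·12.96) = 4.2874 and q_2* = 12.96·4.2874 = 55.5652.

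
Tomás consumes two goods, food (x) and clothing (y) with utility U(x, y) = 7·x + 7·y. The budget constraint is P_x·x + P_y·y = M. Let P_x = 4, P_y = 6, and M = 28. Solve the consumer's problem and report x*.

x* = 7

Perfect substitutes: compare marginal utility per dollar. 7/P_x vs 7/P_y → 1.75 vs 1.1667.
x gives more utility per dollar, so spend all income on x: x* = M/P_x, y* = 0.
Numerically: x* = 7, y* = 0.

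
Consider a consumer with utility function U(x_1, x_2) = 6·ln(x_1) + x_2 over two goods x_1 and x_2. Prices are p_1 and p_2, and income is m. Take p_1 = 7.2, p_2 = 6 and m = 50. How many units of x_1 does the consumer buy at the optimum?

x_1* = 5

MU_x_1 = 6/x_1, MU_x_2 = 1. Tangency: 6/x_1 = p_1/p_2.
So x_1*(p_1,p_2) = 6·p_2/p_1, independent of income; and x_2* = (m − 6·p_2)/p_2.
At the given prices: x_1* = 6·6/7.2 = 5.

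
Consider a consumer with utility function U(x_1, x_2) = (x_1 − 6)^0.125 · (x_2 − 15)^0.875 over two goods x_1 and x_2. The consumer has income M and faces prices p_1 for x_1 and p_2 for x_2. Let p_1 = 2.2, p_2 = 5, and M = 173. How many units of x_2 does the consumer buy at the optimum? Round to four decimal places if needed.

Discretionary income = 173 − 6·2.2 − 15·5 = 84.8; x_2* = 15 + 0.875·84.8/5 = 29.84.

x_2* = 29.84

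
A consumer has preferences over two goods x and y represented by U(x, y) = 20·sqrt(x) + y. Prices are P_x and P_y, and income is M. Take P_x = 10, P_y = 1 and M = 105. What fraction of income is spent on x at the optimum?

Set MRS = P_x/P_y: 10·x^(−1/2) = P_x/P_y.
Solve: √x = 10·P_y/P_x, so x*(P_x,P_y) = (10·P_y/P_x)², and y* = (M − P_x·x*)/P_y.
Plugging in: x* = (10·1/10)² = 1, y* = 95.
Expenditure on x: 10·1 = 10; share = 0.0952.

share on x = 0.0952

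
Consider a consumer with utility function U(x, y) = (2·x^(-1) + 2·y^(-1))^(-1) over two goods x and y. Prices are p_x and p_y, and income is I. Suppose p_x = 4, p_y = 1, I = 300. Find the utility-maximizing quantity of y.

MU_x ∝ 2·x^(-2), MU_y ∝ 2·y^(-2), so MRS = (y/x)^(2) = p_x/p_y.
Hence y/x = (p_x/p_y)^(1/(2)), i.e. raised to the 0.5 power.
With the ratio pinned down, the budget gives x* = I/(p_x + p_y·(y/x)) and y* = (y/x)·x*.
Numerically y/x = 2, so x* = 300/(4 + 1·2) = 50 and y* = 2·50 = 100.

y* = 100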